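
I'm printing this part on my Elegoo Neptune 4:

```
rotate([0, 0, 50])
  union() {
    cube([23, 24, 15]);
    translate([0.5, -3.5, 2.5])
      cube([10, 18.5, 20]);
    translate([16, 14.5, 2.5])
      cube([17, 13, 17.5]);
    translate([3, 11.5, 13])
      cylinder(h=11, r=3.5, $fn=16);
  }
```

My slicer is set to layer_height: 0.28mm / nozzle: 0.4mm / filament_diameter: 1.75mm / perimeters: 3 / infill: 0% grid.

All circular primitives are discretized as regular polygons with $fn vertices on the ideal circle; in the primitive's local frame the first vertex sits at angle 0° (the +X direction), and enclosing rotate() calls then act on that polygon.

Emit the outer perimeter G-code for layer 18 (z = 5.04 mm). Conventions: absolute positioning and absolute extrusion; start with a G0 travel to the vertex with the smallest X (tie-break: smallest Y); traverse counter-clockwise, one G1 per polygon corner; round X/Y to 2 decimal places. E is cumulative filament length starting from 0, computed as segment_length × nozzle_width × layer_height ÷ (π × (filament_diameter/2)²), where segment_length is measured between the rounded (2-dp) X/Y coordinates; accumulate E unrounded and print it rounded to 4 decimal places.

G0 X-18.39 Y15.43 Z5.04
G1 X0.00 Y0.00 E1.1178
G1 X0.32 Y0.38 E1.1409
G1 X3.00 Y-1.87 E1.3039
G1 X9.43 Y5.79 E1.7696
G1 X6.75 Y8.04 E1.9325
G1 X14.78 Y17.62 E2.5146
G1 X3.68 Y26.94 E3.1895
G1 X10.10 Y34.60 E3.6549
G1 X0.15 Y42.96 E4.2600
G1 X-10.78 Y29.93 E5.0519
G1 X-8.10 Y27.68 E5.2149
G1 X-18.39 Y15.43 E5.9598

At z = 5.04 mm: the cube is present — its section is the full 23×24 rectangle; the cube at (0.5, -3.5) (footprint 10×18.5) is included at this height; the 17×13 cube at (16, 14.5) contributes its full rectangle; the cylinder at (3, 11.5) is not intersected at this z (z outside [13, 24]); Merging all regions: the regions partially overlap (shared area 216.50 mm²), so overlapping operands fuse into one piece — 1 connected region; (rotated 50° about Z; rotation is an isometry so areas/perimeters/island counts are preserved). The outline is a single polygon with 12 vertices. Extrusion per mm of travel: 0.4 × 0.28 / (π × 0.875²) = 0.046564. Accumulating E over each segment gives final E = 5.9598.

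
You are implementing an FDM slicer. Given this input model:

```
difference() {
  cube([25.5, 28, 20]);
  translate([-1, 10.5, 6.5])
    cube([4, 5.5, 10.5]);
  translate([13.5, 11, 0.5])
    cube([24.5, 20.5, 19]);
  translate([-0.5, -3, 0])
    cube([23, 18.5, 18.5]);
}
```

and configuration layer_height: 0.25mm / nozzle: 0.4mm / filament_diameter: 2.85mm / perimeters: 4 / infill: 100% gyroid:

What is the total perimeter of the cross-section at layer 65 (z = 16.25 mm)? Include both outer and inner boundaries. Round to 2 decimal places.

80.00 mm

At z = 16.25 mm: the cube (footprint 25.5×28) is included at this height (perimeter 107.00 mm); the cube at (-1, 10.5) is present — its section is the full 4×5.5 rectangle (perimeter 19.00 mm); the 24.5×20.5 cube at (13.5, 11) contributes its full rectangle (perimeter 90.00 mm); the cube at (-0.5, -3) is present — its section is the full 23×18.5 rectangle (perimeter 83.00 mm); Taking the first minus the rest: starting from the 25.5×28 cube, the 4×5.5 cube at (-1, 10.5) partially overlaps it — only the 16.50 mm² overlap (of its 22.00 mm²) is removed, clipping the outline; the 24.5×20.5 cube at (13.5, 11) partially overlaps it — only the 204.00 mm² overlap (of its 502.25 mm²) is removed, clipping the outline; the 23×18.5 cube at (-0.5, -3) partially overlaps it — only the 293.25 mm² overlap (of its 425.50 mm²) is removed, clipping the outline — boundary = 80.00 mm. Overall, the cross-section has 2 separate islands. Total boundary length (outer) = 80.00 mm.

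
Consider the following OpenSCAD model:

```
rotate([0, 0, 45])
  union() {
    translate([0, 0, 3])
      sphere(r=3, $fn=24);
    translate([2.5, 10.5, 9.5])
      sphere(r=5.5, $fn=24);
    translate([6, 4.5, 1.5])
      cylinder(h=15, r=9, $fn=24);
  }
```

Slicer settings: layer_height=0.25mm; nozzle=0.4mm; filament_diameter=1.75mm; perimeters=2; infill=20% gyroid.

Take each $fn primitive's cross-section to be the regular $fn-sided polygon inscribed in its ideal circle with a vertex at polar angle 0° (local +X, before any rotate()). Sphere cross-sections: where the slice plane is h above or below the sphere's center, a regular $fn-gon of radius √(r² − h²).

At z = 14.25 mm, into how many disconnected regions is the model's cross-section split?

1

At z = 14.25 mm: the sphere is not intersected at this z (|z−center|=11.250 > r=3); the r=5.5 sphere at (2.5, 10.5) slices to a regular 24-gon of circumradius 2.773 (√(r²−h²) with h=4.75 from center); the r=9 cylinder at (6, 4.5) gives a regular 24-gon of circumradius 9 (constant along its height); Taking the union: the regions partially overlap (shared area 21.59 mm²), so overlapping operands fuse into one piece — 1 connected region; (whole slice rotated 45° about Z — lengths, areas and connectivity unchanged). The result has 1 disconnected region.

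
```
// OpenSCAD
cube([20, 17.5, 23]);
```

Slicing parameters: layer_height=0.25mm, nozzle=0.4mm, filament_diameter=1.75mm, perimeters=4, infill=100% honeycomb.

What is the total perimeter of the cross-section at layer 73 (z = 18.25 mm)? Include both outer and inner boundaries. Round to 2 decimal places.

At z = 18.25 mm: the cube (footprint 20×17.5) is included at this height (perimeter 75.00 mm). Overall, the cross-section is a single solid region. Total boundary length (outer) = 75.00 mm.

75.00 mm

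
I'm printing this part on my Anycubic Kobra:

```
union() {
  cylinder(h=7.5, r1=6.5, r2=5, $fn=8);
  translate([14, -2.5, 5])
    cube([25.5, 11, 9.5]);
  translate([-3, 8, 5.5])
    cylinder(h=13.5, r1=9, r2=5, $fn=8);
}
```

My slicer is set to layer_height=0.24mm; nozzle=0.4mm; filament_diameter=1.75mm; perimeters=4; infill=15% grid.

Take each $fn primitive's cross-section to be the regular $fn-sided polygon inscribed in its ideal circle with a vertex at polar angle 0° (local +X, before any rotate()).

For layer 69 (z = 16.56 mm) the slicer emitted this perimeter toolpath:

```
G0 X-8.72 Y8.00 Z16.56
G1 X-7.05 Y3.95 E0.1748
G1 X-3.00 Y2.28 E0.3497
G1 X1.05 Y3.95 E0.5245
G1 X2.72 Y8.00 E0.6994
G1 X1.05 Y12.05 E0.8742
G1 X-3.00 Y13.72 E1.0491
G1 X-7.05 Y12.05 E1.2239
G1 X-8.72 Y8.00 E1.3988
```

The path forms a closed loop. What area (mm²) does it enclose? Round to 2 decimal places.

Apply the shoelace formula to the sequence of (X, Y) vertices; enclosed area = 92.66 mm².

92.66 mm²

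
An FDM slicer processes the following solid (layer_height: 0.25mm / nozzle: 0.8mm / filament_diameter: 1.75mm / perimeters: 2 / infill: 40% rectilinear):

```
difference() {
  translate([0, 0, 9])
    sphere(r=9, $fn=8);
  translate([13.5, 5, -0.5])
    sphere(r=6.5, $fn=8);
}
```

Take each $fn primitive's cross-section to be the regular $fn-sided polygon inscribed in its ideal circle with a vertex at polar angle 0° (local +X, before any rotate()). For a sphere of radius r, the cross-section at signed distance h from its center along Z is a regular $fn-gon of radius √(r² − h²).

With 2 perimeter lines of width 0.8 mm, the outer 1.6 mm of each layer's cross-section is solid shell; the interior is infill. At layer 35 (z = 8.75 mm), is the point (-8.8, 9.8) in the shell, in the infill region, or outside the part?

At z = 8.75 mm: the r=9 sphere contributes a regular 8-gon of circumradius √(9²−0.25²) = 8.997; the sphere at (13.5, 5) does not reach this height (|z−center|=9.250 > r=6.5); After the difference (first − rest): none of the subtracted shapes is present at this height, so the r=9 sphere is unchanged — 1 connected region. Overall, the cross-section is a single solid region. The nearest boundary edge runs (0.00, 9.00)→(-6.36, 6.36); distance from the point to it = 4.22 mm. The point is not inside any of the regions above, so it lies outside the cross-section (4.22 mm from the nearest boundary).

outside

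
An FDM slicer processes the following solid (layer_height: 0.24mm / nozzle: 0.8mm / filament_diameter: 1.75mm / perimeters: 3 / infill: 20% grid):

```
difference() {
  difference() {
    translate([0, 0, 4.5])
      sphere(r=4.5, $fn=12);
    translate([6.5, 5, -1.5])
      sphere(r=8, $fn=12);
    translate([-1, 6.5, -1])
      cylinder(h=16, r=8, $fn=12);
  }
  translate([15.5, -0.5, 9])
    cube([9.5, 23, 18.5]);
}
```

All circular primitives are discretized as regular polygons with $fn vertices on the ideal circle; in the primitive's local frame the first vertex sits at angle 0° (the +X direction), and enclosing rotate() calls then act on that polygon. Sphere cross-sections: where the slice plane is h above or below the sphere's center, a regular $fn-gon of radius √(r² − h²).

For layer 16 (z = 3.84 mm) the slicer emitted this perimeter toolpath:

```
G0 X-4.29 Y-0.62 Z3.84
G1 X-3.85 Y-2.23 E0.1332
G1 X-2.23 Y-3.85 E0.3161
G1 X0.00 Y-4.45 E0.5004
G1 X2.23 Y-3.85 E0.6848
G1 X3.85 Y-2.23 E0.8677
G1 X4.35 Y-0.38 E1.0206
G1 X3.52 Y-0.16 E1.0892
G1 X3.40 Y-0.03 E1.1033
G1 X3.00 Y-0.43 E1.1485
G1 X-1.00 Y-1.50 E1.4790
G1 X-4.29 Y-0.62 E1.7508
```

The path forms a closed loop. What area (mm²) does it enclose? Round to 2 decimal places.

Apply the shoelace formula to the sequence of (X, Y) vertices; enclosed area = 21.96 mm².

21.96 mm²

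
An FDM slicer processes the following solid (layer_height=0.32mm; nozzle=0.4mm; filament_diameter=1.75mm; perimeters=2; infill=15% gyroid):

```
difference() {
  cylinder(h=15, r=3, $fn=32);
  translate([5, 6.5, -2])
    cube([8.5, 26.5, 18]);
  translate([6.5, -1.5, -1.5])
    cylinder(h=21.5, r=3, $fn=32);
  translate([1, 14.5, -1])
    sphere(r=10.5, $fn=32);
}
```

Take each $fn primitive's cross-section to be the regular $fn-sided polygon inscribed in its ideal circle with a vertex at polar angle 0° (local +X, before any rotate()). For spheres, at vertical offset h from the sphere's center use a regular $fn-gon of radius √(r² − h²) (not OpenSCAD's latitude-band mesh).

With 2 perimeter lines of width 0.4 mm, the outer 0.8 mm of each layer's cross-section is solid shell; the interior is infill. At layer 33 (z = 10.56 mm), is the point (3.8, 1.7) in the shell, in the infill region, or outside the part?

At z = 10.56 mm: the r=3 cylinder contributes a regular 32-gon of circumradius 3; the cube at (5, 6.5) is present — its section is the full 8.5×26.5 rectangle; the r=3 cylinder at (6.5, -1.5) gives a regular 32-gon of circumradius 3 (constant along its height); the sphere at (1, 14.5) is absent (|z−center|=11.560 > r=10.5); Subtracting the remaining from the first: starting from the r=3 cylinder, the 8.5×26.5 cube at (5, 6.5) misses the remaining region (no effect); the r=3 cylinder at (6.5, -1.5) misses the remaining region (no effect) — 1 connected region. Overall, the cross-section is a single solid region. The nearest boundary edge runs (2.49, 1.67)→(2.77, 1.15); distance from the point to it = 1.17 mm. The point is not inside any of the regions above, so it lies outside the cross-section (1.17 mm from the nearest boundary).

outside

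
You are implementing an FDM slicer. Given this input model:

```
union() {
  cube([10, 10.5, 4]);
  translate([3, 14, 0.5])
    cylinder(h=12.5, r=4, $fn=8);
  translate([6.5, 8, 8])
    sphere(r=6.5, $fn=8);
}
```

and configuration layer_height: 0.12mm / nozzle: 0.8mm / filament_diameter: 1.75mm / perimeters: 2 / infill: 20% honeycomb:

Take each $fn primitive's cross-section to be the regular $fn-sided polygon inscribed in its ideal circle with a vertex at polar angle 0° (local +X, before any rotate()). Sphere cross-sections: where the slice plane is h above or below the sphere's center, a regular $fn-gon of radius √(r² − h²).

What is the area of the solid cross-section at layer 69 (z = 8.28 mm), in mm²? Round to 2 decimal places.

150.21 mm²

At z = 8.28 mm: the cube is absent (z outside [0, 4]); the cylinder at (3, 14): section is a regular 8-gon, circumradius r=4 (area = (8/2)·4.000²·sin(360°/8) = 45.25 mm²); the sphere at (6.5, 8): section is a regular 8-gon, circumradius = √(r²−h²) = √(6.5²−0.28²) = 6.494 (area = (8/2)·6.494²·sin(360°/8) = 119.28 mm²); Merging all regions: the regions partially overlap — summed areas 164.53 mm² minus the doubly-counted overlap 14.32 mm² gives 150.21 mm² — area = 150.21 mm². Overall, the cross-section is a single solid region. Net area = 150.21 mm².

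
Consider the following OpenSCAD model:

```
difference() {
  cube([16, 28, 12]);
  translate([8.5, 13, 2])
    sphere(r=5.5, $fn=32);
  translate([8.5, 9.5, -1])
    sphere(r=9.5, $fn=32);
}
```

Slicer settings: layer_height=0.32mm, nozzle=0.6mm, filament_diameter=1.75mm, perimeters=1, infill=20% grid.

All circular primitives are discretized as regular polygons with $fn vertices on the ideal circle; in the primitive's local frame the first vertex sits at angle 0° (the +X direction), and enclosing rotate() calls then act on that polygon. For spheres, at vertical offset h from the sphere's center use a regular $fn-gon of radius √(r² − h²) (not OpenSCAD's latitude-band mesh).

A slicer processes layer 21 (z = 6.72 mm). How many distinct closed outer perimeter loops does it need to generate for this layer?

At z = 6.72 mm: the cube is present — its section is the full 16×28 rectangle; the r=5.5 sphere at (8.5, 13) slices to a regular 32-gon of circumradius 2.823 (√(r²−h²) with h=4.72 from center); the r=9.5 sphere at (8.5, 9.5) contributes a regular 32-gon of circumradius √(9.5²−7.72²) = 5.536; Taking the first minus the rest: starting from the 16×28 cube, the r=5.5 sphere at (8.5, 13) lies wholly inside it (removes its full 24.88 mm² and its 17.71 mm outline becomes a hole wall); the r=9.5 sphere at (8.5, 9.5) partially overlaps it — only the 73.58 mm² overlap (of its 95.68 mm²) is removed, clipping the outline — 1 connected region with 1 hole. The result has 1 disconnected region.

1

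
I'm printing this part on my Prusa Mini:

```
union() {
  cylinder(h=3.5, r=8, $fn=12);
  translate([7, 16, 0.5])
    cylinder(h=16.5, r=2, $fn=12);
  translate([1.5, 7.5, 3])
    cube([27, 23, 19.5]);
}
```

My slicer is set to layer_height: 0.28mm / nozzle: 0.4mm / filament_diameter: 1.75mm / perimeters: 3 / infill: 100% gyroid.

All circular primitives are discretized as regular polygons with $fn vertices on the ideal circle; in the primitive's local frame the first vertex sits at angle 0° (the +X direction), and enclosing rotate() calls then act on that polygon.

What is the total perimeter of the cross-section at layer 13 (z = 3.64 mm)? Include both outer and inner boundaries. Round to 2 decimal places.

At z = 3.64 mm: the cylinder is not intersected at this z (z outside [0, 3.5]); the cylinder at (7, 16): section is a regular 12-gon, circumradius r=2 (perimeter = 2·12·2.000·sin(180°/12) = 12.42 mm); the 27×23 cube at (1.5, 7.5) contributes its full rectangle (perimeter 100.00 mm); Merging all regions: the r=2 cylinder at (7, 16) lies entirely inside the 27×23 cube at (1.5, 7.5), so the union is just the 27×23 cube at (1.5, 7.5) — boundary = 100.00 mm. Overall, the cross-section is a single solid region. Total boundary length (outer) = 100.00 mm.

100.00 mm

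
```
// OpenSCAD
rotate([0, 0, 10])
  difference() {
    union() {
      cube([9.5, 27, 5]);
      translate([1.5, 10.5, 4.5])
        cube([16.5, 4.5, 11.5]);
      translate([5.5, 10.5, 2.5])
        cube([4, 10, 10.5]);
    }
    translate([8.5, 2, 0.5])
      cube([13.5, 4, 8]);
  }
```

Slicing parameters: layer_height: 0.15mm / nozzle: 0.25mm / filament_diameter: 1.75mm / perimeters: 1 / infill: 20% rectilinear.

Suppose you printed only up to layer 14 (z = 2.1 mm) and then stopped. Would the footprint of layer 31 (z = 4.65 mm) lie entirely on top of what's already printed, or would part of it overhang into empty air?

Compare the two slices. At z = 2.1: the cube is present — its section is the full 9.5×27 rectangle (area 256.50 mm²); the cube at (1.5, 10.5) is not intersected at this z (z outside [4.5, 16]); the cube at (5.5, 10.5) does not reach this height (z outside [2.5, 13]); Taking the union: only the 9.5×27 cube is present, so the union is just that shape — area = 256.50 mm²; the cube at (8.5, 2) is present — its section is the full 13.5×4 rectangle (area 54.00 mm²); After the difference (first − rest): starting from the result so far (256.50 mm²), the 13.5×4 cube at (8.5, 2) partially overlaps it — only the 4.00 mm² overlap (of its 54.00 mm²) is removed, clipping the outline — area = 252.50 mm²; (rotated 10° about Z; rotation is an isometry so areas/perimeters/island counts are preserved). At z = 4.65: the cube is present — its section is the full 9.5×27 rectangle (area 256.50 mm²); the cube at (1.5, 10.5) (footprint 16.5×4.5) is included at this height (area 74.25 mm²); the 4×10 cube at (5.5, 10.5) contributes its full rectangle (area 40.00 mm²); Combining (union): the regions partially overlap — summed areas 370.75 mm² minus the doubly-counted overlap 76.00 mm² gives 294.75 mm² — area = 294.75 mm²; the cube at (8.5, 2) is present — its section is the full 13.5×4 rectangle (area 54.00 mm²); After the difference (first − rest): starting from the result so far (294.75 mm²), the 13.5×4 cube at (8.5, 2) partially overlaps it — only the 4.00 mm² overlap (of its 54.00 mm²) is removed, clipping the outline — area = 290.75 mm²; (whole slice rotated 10° about Z — lengths, areas and connectivity unchanged). Checking containment: at z = 4.65 the cross-section extends beyond the z = 2.1 cross-section by about 38.25 mm².

part overhangs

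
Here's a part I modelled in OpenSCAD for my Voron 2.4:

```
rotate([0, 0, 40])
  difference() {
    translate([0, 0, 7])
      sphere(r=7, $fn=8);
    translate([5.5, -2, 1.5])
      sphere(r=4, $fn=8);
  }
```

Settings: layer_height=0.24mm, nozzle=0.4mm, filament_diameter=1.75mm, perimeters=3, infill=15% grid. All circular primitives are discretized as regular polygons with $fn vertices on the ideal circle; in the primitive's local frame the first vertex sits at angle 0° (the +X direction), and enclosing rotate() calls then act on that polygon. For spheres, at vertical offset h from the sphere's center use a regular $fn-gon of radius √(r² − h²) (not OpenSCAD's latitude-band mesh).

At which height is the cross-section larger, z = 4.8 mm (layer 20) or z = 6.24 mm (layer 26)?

layer 26 (z = 6.24 mm)

Layer 20 (z = 4.8): the r=7 sphere slices to a regular 8-gon of circumradius 6.645 (√(r²−h²) with h=2.2 from center) (area = (8/2)·6.645²·sin(360°/8) = 124.90 mm²); the r=4 sphere at (5.5, -2) slices to a regular 8-gon of circumradius 2.261 (√(r²−h²) with h=3.3 from center) (area = (8/2)·2.261²·sin(360°/8) = 14.45 mm²); Taking the first minus the rest: starting from the r=7 sphere (124.90 mm²), the r=4 sphere at (5.5, -2) partially overlaps it — only the 8.45 mm² overlap (of its 14.45 mm²) is removed, clipping the outline — area = 116.45 mm²; (rotated 40° about Z; rotation is an isometry so areas/perimeters/island counts are preserved). So its area = 116.45 mm². Layer 26 (z = 6.24): the sphere: section is a regular 8-gon, circumradius = √(r²−h²) = √(7²−0.76²) = 6.959 (area = (8/2)·6.959²·sin(360°/8) = 136.96 mm²); the sphere at (5.5, -2) does not reach this height (|z−center|=4.740 > r=4); After the difference (first − rest): none of the subtracted shapes is present at this height, so the r=7 sphere is unchanged — area = 136.96 mm²; (whole slice rotated 40° about Z — lengths, areas and connectivity unchanged). So its area = 136.96 mm². Layer 26 is larger (136.96 vs 116.45 mm²).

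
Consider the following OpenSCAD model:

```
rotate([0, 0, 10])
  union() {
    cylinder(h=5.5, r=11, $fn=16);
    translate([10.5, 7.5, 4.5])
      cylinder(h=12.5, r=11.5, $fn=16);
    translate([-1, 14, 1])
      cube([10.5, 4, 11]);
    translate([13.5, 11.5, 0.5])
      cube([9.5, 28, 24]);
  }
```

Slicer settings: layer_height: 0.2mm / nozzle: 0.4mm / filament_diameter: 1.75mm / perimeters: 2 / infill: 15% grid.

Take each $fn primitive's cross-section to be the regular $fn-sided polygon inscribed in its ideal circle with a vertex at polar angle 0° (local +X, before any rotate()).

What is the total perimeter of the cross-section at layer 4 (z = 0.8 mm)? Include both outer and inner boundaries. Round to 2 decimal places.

At z = 0.8 mm: the r=11 cylinder contributes a regular 16-gon of circumradius 11 (perimeter = 2·16·11.000·sin(180°/16) = 68.67 mm); the cylinder at (10.5, 7.5) does not reach this height (z outside [4.5, 17]); the cube at (-1, 14) is not intersected at this z (z outside [1, 12]); the 9.5×28 cube at (13.5, 11.5) contributes its full rectangle (perimeter 75.00 mm); Merging all regions: the 2 present regions are separate (no shared area or edge), so areas and boundary lengths simply add and each stays a separate island — boundary = 143.67 mm; (whole slice rotated 10° about Z — lengths, areas and connectivity unchanged). Overall, the cross-section has 2 separate islands. Total boundary length (outer) = 143.67 mm.

143.67 mm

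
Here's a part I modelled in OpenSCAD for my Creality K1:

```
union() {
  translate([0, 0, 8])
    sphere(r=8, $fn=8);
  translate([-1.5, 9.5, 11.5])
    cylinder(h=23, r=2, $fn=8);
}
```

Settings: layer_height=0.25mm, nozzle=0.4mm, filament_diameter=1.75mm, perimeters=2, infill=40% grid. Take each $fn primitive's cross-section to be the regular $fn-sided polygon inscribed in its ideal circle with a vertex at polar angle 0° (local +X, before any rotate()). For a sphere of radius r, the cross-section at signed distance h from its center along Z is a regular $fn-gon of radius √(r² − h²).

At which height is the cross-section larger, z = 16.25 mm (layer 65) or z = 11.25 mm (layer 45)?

Layer 65 (z = 16.25): the sphere is not intersected at this z (|z−center|=8.250 > r=8); the r=2 cylinder at (-1.5, 9.5) gives a regular 8-gon of circumradius 2 (constant along its height) (area = (8/2)·2.000²·sin(360°/8) = 11.31 mm²); Taking the union: only the r=2 cylinder at (-1.5, 9.5) is present, so the union is just that shape — area = 11.31 mm². So its area = 11.31 mm². Layer 45 (z = 11.25): the r=8 sphere contributes a regular 8-gon of circumradius √(8²−3.25²) = 7.310 (area = (8/2)·7.310²·sin(360°/8) = 151.14 mm²); the cylinder at (-1.5, 9.5) is not intersected at this z (z outside [11.5, 34.5]); Combining (union): only the r=8 sphere is present, so the union is just that shape — area = 151.14 mm². So its area = 151.14 mm². Layer 45 is larger (151.14 vs 11.31 mm²).

layer 45 (z = 11.25 mm)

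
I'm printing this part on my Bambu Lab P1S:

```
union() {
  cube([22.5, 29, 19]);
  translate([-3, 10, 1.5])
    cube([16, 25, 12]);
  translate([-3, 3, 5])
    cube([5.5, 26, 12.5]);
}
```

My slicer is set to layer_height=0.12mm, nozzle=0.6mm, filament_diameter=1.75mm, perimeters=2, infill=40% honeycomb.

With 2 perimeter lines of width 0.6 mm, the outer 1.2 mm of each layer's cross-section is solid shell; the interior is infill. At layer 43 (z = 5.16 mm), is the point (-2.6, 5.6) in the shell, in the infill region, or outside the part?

shell

At z = 5.16 mm: the cube (footprint 22.5×29) is included at this height; the cube at (-3, 10) is present — its section is the full 16×25 rectangle; the cube at (-3, 3) is present — its section is the full 5.5×26 rectangle; Combining (union): the regions partially overlap (shared area 369.00 mm²), so overlapping operands fuse into one piece — 1 connected region. Overall, the cross-section is a single solid region. The nearest boundary edge runs (-3.00, 3.00)→(-3.00, 10.00); distance from the point to it = 0.40 mm. The point is inside the cross-section, 0.40 mm from the nearest boundary — within the 1.2 mm shell band (2 × 0.6).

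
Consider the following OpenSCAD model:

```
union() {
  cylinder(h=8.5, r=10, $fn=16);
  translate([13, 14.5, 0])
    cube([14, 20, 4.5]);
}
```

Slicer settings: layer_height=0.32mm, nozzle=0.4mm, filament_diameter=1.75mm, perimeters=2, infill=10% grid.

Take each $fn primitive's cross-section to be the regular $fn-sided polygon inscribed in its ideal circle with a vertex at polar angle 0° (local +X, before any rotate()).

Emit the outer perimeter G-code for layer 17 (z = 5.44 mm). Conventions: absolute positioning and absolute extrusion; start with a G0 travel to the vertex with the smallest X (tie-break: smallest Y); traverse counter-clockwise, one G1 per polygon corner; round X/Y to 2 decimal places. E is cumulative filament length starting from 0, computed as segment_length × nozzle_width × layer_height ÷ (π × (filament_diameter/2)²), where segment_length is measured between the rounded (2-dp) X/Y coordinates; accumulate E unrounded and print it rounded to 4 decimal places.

G0 X-10.00 Y0.00 Z5.44
G1 X-9.24 Y-3.83 E0.2078
G1 X-7.07 Y-7.07 E0.4153
G1 X-3.83 Y-9.24 E0.6228
G1 X0.00 Y-10.00 E0.8306
G1 X3.83 Y-9.24 E1.0384
G1 X7.07 Y-7.07 E1.2459
G1 X9.24 Y-3.83 E1.4535
G1 X10.00 Y0.00 E1.6612
G1 X9.24 Y3.83 E1.8690
G1 X7.07 Y7.07 E2.0766
G1 X3.83 Y9.24 E2.2841
G1 X0.00 Y10.00 E2.4919
G1 X-3.83 Y9.24 E2.6997
G1 X-7.07 Y7.07 E2.9072
G1 X-9.24 Y3.83 E3.1147
G1 X-10.00 Y0.00 E3.3225

At z = 5.44 mm: the r=10 cylinder gives a regular 16-gon of circumradius 10 (constant along its height); the cube at (13, 14.5) is absent (z outside [0, 4.5]); Taking the union: only the r=10 cylinder is present, so the union is just that shape — 1 connected region. The outline is a single polygon with 16 vertices. Extrusion per mm of travel: 0.4 × 0.32 / (π × 0.875²) = 0.053216. Accumulating E over each segment gives final E = 3.3225.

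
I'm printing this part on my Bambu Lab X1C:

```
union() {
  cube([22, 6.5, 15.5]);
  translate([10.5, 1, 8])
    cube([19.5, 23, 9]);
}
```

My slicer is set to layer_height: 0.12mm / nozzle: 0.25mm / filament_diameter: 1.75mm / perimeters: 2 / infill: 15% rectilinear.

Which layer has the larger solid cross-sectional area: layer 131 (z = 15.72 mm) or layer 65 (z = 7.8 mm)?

Layer 131 (z = 15.72): the cube does not reach this height (z outside [0, 15.5]); the cube at (10.5, 1) is present — its section is the full 19.5×23 rectangle (area 448.50 mm²); Taking the union: only the 19.5×23 cube at (10.5, 1) is present, so the union is just that shape — area = 448.50 mm². So its area = 448.50 mm². Layer 65 (z = 7.8): the cube is present — its section is the full 22×6.5 rectangle (area 143.00 mm²); the cube at (10.5, 1) does not reach this height (z outside [8, 17]); Merging all regions: only the 22×6.5 cube is present, so the union is just that shape — area = 143.00 mm². So its area = 143.00 mm². Layer 131 is larger (448.50 vs 143.00 mm²).

layer 131 (z = 15.72 mm)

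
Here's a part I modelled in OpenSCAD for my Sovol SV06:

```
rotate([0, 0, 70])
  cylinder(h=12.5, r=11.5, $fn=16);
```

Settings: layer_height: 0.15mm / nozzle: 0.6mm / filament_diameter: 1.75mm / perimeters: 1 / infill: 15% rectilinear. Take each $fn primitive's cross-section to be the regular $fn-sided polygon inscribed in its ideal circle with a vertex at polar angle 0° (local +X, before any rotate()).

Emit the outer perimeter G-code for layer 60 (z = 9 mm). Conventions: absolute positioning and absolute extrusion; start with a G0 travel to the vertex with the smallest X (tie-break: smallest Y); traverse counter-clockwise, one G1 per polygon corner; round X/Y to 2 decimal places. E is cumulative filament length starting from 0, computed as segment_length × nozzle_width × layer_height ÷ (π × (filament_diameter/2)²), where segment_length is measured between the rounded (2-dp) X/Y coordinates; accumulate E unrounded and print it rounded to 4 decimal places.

At z = 9 mm: the r=11.5 cylinder contributes a regular 16-gon of circumradius 11.5; (rotated 70° about Z; rotation is an isometry so areas/perimeters/island counts are preserved). The outline is a single polygon with 16 vertices. Extrusion per mm of travel: 0.6 × 0.15 / (π × 0.875²) = 0.037418. Accumulating E over each segment gives final E = 2.6865.

G0 X-11.49 Y-0.50 Z9.00
G1 X-10.42 Y-4.86 E0.1680
G1 X-7.77 Y-8.48 E0.3358
G1 X-3.93 Y-10.81 E0.5039
G1 X0.50 Y-11.49 E0.6716
G1 X4.86 Y-10.42 E0.8396
G1 X8.48 Y-7.77 E1.0075
G1 X10.81 Y-3.93 E1.1755
G1 X11.49 Y0.50 E1.3432
G1 X10.42 Y4.86 E1.5112
G1 X7.77 Y8.48 E1.6791
G1 X3.93 Y10.81 E1.8471
G1 X-0.50 Y11.49 E2.0148
G1 X-4.86 Y10.42 E2.1828
G1 X-8.48 Y7.77 E2.3507
G1 X-10.81 Y3.93 E2.5188
G1 X-11.49 Y-0.50 E2.6865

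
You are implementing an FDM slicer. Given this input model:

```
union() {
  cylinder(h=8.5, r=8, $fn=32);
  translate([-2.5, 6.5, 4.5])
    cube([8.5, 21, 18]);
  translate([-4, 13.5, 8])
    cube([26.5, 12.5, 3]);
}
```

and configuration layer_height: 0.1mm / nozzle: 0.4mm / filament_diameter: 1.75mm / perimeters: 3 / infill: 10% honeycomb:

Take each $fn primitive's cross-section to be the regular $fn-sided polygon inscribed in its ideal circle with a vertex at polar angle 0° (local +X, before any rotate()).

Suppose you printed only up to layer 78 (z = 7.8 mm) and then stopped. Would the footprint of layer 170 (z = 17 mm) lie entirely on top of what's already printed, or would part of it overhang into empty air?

entirely on top

Compare the two slices. At z = 7.8: the cylinder: section is a regular 32-gon, circumradius r=8 (area = (32/2)·8.000²·sin(360°/32) = 199.77 mm²); the cube at (-2.5, 6.5) is present — its section is the full 8.5×21 rectangle (area 178.50 mm²); the cube at (-4, 13.5) does not reach this height (z outside [8, 11]); Combining (union): the regions partially overlap — summed areas 378.27 mm² minus the doubly-counted overlap 7.99 mm² gives 370.29 mm² — area = 370.29 mm². At z = 17: the cylinder is absent (z outside [0, 8.5]); the cube at (-2.5, 6.5) is present — its section is the full 8.5×21 rectangle (area 178.50 mm²); the cube at (-4, 13.5) is absent (z outside [8, 11]); Combining (union): only the 8.5×21 cube at (-2.5, 6.5) is present, so the union is just that shape — area = 178.50 mm². Checking containment: the cross-section at z = 17 is a subset of the cross-section at z = 7.8.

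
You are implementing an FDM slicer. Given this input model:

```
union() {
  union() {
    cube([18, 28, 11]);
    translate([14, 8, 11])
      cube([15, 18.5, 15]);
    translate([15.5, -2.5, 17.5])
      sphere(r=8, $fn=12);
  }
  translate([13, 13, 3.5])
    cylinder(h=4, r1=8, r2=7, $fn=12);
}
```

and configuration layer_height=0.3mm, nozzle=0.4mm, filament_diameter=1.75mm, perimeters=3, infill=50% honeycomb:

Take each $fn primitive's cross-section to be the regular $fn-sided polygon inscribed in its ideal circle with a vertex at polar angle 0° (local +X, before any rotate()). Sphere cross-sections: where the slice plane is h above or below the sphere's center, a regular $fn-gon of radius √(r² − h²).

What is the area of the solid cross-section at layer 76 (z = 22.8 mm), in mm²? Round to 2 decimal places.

385.23 mm²

At z = 22.8 mm: the cube does not reach this height (z outside [0, 11]); the cube at (14, 8) is present — its section is the full 15×18.5 rectangle (area 277.50 mm²); the sphere at (15.5, -2.5): section is a regular 12-gon, circumradius = √(r²−h²) = √(8²−5.3²) = 5.992 (area = (12/2)·5.992²·sin(360°/12) = 107.73 mm²); Combining (union): the 2 present regions are separate (no shared area or edge), so areas and boundary lengths simply add and each stays a separate island — area = 385.23 mm²; the cone at (13, 13) is absent (z outside [3.5, 7.5]); Taking the union: only the result so far is present, so the union is just that shape — area = 385.23 mm². Overall, the cross-section has 2 separate islands. Net area = 385.23 mm².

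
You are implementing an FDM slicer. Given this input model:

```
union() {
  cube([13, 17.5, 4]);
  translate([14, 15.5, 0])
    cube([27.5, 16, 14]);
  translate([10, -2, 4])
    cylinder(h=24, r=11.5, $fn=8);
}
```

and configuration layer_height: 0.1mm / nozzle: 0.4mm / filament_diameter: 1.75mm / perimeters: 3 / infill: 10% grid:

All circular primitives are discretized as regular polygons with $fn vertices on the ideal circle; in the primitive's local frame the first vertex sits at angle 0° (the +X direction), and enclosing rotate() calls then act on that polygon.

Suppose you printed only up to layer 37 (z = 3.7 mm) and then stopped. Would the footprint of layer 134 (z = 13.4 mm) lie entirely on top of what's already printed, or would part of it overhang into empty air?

part overhangs

Compare the two slices. At z = 3.7: the 13×17.5 cube contributes its full rectangle (area 227.50 mm²); the cube at (14, 15.5) (footprint 27.5×16) is included at this height (area 440.00 mm²); the cylinder at (10, -2) is absent (z outside [4, 28]); Combining (union): the 2 present regions are separate (no shared area or edge), so areas and boundary lengths simply add and each stays a separate island — area = 667.50 mm². At z = 13.4: the cube is not intersected at this z (z outside [0, 4]); the cube at (14, 15.5) is present — its section is the full 27.5×16 rectangle (area 440.00 mm²); the r=11.5 cylinder at (10, -2) gives a regular 8-gon of circumradius 11.5 (constant along its height) (area = (8/2)·11.500²·sin(360°/8) = 374.06 mm²); Merging all regions: the 2 present regions are separate (no shared area or edge), so areas and boundary lengths simply add and each stays a separate island — area = 814.06 mm². Checking containment: at z = 13.4 the cross-section extends beyond the z = 3.7 cross-section by about 276.62 mm².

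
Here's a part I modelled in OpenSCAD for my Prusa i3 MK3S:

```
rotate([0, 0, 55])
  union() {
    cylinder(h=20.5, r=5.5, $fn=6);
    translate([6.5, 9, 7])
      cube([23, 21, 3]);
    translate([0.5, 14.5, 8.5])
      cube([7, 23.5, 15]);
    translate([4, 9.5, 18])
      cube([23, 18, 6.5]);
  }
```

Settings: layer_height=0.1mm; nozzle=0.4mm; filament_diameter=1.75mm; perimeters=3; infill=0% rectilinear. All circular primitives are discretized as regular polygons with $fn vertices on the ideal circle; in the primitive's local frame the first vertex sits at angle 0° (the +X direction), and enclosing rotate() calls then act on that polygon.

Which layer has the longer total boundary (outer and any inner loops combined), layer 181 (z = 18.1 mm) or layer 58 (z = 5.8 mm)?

Layer 181 (z = 18.1): the cylinder: section is a regular 6-gon, circumradius r=5.5 (perimeter = 2·6·5.500·sin(180°/6) = 33.00 mm); the cube at (6.5, 9) does not reach this height (z outside [7, 10]); the cube at (0.5, 14.5) is present — its section is the full 7×23.5 rectangle (perimeter 61.00 mm); the cube at (4, 9.5) (footprint 23×18) is included at this height (perimeter 82.00 mm); Taking the union: the regions partially overlap (shared area 45.50 mm²), so the edge portions inside another operand are dropped and the merged outline is re-measured after clipping — boundary = 143.00 mm; (whole slice rotated 55° about Z — lengths, areas and connectivity unchanged). So its perimeter = 143.00 mm. Layer 58 (z = 5.8): the cylinder: section is a regular 6-gon, circumradius r=5.5 (perimeter = 2·6·5.500·sin(180°/6) = 33.00 mm); the cube at (6.5, 9) is not intersected at this z (z outside [7, 10]); the cube at (0.5, 14.5) does not reach this height (z outside [8.5, 23.5]); the cube at (4, 9.5) is not intersected at this z (z outside [18, 24.5]); Combining (union): only the r=5.5 cylinder is present, so the union is just that shape — boundary = 33.00 mm; (rotated 55° about Z; rotation is an isometry so areas/perimeters/island counts are preserved). So its perimeter = 33.00 mm. Layer 181 is larger (143.00 vs 33.00 mm).

layer 181 (z = 18.1 mm)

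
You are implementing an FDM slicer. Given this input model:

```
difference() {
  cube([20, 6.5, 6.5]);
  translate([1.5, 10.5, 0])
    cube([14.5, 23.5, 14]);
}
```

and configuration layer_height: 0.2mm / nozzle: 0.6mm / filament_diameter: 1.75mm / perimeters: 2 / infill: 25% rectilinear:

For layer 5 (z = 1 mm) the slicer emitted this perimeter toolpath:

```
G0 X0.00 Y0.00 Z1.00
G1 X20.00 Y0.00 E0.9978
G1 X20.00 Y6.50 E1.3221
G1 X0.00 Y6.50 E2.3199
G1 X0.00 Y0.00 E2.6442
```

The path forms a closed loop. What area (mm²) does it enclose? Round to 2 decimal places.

Apply the shoelace formula to the sequence of (X, Y) vertices; enclosed area = 130.00 mm².

130.00 mm²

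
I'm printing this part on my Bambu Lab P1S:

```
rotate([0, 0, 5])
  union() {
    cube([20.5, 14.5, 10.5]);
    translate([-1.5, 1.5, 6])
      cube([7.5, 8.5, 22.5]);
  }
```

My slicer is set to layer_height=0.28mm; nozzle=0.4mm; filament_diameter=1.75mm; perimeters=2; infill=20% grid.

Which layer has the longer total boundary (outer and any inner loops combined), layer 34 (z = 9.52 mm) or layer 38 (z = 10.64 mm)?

layer 34 (z = 9.52 mm)

Layer 34 (z = 9.52): the cube (footprint 20.5×14.5) is included at this height (perimeter 70.00 mm); the 7.5×8.5 cube at (-1.5, 1.5) contributes its full rectangle (perimeter 32.00 mm); Taking the union: the regions partially overlap (shared area 51.00 mm²), so the edge portions inside another operand are dropped and the merged outline is re-measured after clipping — boundary = 73.00 mm; (whole slice rotated 5° about Z — lengths, areas and connectivity unchanged). So its perimeter = 73.00 mm. Layer 38 (z = 10.64): the cube is absent (z outside [0, 10.5]); the 7.5×8.5 cube at (-1.5, 1.5) contributes its full rectangle (perimeter 32.00 mm); Taking the union: only the 7.5×8.5 cube at (-1.5, 1.5) is present, so the union is just that shape — boundary = 32.00 mm; (rotated 5° about Z; rotation is an isometry so areas/perimeters/island counts are preserved). So its perimeter = 32.00 mm. Layer 34 is larger (73.00 vs 32.00 mm).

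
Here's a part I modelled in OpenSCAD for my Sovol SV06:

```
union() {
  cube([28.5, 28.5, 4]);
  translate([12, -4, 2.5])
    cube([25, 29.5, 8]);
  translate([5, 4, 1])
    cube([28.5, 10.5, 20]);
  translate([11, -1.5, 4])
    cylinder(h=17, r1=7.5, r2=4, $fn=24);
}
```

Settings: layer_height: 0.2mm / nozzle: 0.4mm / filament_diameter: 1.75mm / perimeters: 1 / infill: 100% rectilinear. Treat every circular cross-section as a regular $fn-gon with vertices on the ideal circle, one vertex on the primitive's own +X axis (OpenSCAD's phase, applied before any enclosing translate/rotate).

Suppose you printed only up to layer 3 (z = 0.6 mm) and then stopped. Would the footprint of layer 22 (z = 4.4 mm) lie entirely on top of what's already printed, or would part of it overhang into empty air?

Compare the two slices. At z = 0.6: the cube is present — its section is the full 28.5×28.5 rectangle (area 812.25 mm²); the cube at (12, -4) is absent (z outside [2.5, 10.5]); the cube at (5, 4) is absent (z outside [1, 21]); the cone at (11, -1.5) is absent (z outside [4, 21]); Combining (union): only the 28.5×28.5 cube is present, so the union is just that shape — area = 812.25 mm². At z = 4.4: the cube is not intersected at this z (z outside [0, 4]); the cube at (12, -4) is present — its section is the full 25×29.5 rectangle (area 737.50 mm²); the 28.5×10.5 cube at (5, 4) contributes its full rectangle (area 299.25 mm²); the cone at (11, -1.5): at t=0.024 of its height the radius interpolates to r₁+(r₂−r₁)t = 7.418, giving a regular 24-gon of that circumradius (area = (24/2)·7.418²·sin(360°/24) = 170.89 mm²); Combining (union): the regions partially overlap — summed areas 1207.64 mm² minus the doubly-counted overlap 284.87 mm² gives 922.77 mm² — area = 922.77 mm². Checking containment: at z = 4.4 the cross-section extends beyond the z = 0.6 cross-section by about 399.09 mm².

part overhangs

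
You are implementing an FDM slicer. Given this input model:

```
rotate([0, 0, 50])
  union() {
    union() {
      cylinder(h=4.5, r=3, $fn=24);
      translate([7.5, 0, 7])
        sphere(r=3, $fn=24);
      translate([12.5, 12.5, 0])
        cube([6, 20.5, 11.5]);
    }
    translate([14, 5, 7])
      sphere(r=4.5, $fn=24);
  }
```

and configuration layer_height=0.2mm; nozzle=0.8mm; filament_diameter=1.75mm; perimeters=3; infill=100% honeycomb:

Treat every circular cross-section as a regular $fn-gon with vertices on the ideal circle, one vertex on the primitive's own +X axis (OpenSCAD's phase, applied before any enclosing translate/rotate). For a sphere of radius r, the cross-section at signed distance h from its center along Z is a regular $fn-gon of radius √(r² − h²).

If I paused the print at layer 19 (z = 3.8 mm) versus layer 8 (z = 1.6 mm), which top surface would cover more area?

layer 19 (z = 3.8 mm)

Layer 19 (z = 3.8): the r=3 cylinder gives a regular 24-gon of circumradius 3 (constant along its height) (area = (24/2)·3.000²·sin(360°/24) = 27.95 mm²); the sphere at (7.5, 0) does not reach this height (|z−center|=3.200 > r=3); the 6×20.5 cube at (12.5, 12.5) contributes its full rectangle (area 123.00 mm²); Merging all regions: the 2 present regions are separate (no shared area or edge), so areas and boundary lengths simply add and each stays a separate island — area = 150.95 mm²; the r=4.5 sphere at (14, 5) slices to a regular 24-gon of circumradius 3.164 (√(r²−h²) with h=3.2 from center) (area = (24/2)·3.164²·sin(360°/24) = 31.09 mm²); Merging all regions: the 2 present regions are separate (no shared area or edge), so areas and boundary lengths simply add and each stays a separate island — area = 182.04 mm²; (rotated 50° about Z; rotation is an isometry so areas/perimeters/island counts are preserved). So its area = 182.04 mm². Layer 8 (z = 1.6): the r=3 cylinder contributes a regular 24-gon of circumradius 3 (area = (24/2)·3.000²·sin(360°/24) = 27.95 mm²); the sphere at (7.5, 0) is not intersected at this z (|z−center|=5.400 > r=3); the cube at (12.5, 12.5) is present — its section is the full 6×20.5 rectangle (area 123.00 mm²); Merging all regions: the 2 present regions are separate (no shared area or edge), so areas and boundary lengths simply add and each stays a separate island — area = 150.95 mm²; the sphere at (14, 5) is not intersected at this z (|z−center|=5.400 > r=4.5); Merging all regions: only the result so far is present, so the union is just that shape — area = 150.95 mm²; (whole slice rotated 50° about Z — lengths, areas and connectivity unchanged). So its area = 150.95 mm². Layer 19 is larger (182.04 vs 150.95 mm²).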